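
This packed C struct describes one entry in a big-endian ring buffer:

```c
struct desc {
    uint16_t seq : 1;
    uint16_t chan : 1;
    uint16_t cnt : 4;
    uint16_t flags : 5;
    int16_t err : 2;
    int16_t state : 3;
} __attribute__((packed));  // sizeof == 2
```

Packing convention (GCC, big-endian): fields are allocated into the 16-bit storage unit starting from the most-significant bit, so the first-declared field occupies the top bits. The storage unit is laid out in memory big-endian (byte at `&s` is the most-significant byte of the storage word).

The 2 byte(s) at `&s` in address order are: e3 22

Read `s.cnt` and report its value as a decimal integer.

[0]=0xe3 [1]=0x22 (big-endian) → word 0xe322
seq [15+:1] = (word>>15) & 0x1 = 1
chan [14+:1] = (word>>14) & 0x1 = 1
cnt [10+:4] = (word>>10) & 0xf = 8  ←
flags [5+:5] = (word>>5) & 0x1f = 25
err [3+:2] = (word>>3) & 0x3 = 0
state [0+:3] = (word>>0) & 0x7 = 2

8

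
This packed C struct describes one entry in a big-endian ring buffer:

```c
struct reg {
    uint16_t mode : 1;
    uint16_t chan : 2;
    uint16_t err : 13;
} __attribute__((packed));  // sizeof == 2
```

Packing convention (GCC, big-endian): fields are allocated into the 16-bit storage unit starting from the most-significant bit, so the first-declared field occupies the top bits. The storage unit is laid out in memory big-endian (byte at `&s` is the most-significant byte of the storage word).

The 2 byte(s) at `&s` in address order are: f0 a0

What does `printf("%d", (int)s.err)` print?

4256

[0]=0xf0 [1]=0xa0 (big-endian) → word 0xf0a0
mode:1 @ bit 15 → (0xf0a0>>15)&0x1 = 0x1
chan:2 @ bit 13 → (0xf0a0>>13)&0x3 = 0x3
err:13 @ bit 0 → (0xf0a0>>0)&0x1fff = 0x10a0  ←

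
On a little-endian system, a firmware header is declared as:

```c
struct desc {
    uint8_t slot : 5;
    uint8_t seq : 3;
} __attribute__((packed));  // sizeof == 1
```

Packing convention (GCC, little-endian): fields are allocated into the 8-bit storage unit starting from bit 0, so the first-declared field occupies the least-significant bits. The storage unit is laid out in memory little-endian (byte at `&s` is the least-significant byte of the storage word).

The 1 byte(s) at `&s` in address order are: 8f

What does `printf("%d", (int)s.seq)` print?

4

[0]=0x8f (little-endian) → word 0x8f
slot [0+:5] = (word>>0) & 0x1f = 15
seq [5+:3] = (word>>5) & 0x7 = 4  ←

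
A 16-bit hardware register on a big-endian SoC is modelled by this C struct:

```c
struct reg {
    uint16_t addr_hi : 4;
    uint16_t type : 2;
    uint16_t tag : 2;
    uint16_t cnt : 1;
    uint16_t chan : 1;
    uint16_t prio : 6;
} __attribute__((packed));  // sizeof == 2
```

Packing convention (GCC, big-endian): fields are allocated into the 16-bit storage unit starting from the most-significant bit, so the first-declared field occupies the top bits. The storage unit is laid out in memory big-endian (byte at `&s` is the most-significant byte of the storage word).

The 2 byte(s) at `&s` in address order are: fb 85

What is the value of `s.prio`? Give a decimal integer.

5

[0]=0xfb [1]=0x85 (big-endian) → word 0xfb85
addr_hi [12+:4] = (word>>12) & 0xf = 15
type [10+:2] = (word>>10) & 0x3 = 2
tag [8+:2] = (word>>8) & 0x3 = 3
cnt [7+:1] = (word>>7) & 0x1 = 1
chan [6+:1] = (word>>6) & 0x1 = 0
prio [0+:6] = (word>>0) & 0x3f = 5  ←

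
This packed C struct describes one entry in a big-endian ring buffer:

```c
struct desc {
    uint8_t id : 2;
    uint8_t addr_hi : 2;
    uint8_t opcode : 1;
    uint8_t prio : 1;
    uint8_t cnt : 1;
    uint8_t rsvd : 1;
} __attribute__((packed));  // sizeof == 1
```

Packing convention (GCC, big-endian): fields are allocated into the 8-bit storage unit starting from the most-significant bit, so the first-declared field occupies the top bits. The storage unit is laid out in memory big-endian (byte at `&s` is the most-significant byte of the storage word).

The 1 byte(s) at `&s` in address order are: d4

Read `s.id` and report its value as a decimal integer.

[0]=0xd4 (big-endian) → word 0xd4
id [6+:2] = (word>>6) & 0x3 = 3  ←
addr_hi [4+:2] = (word>>4) & 0x3 = 1
opcode [3+:1] = (word>>3) & 0x1 = 0
prio [2+:1] = (word>>2) & 0x1 = 1
cnt [1+:1] = (word>>1) & 0x1 = 0
rsvd [0+:1] = (word>>0) & 0x1 = 0

3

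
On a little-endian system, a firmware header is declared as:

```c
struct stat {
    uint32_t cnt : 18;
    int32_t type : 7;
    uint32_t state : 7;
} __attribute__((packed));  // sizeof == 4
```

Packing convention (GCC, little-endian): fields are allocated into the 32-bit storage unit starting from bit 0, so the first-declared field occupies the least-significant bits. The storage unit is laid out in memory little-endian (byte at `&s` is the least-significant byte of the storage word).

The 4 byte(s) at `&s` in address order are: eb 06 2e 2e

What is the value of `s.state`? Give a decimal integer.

[0]=0xeb [1]=0x06 [2]=0x2e [3]=0x2e (little-endian) → word 0x2e2e06eb
cnt [0+:18] = (word>>0) & 0x3ffff = 132843
type [18+:7] = (word>>18) & 0x7f = 11
state [25+:7] = (word>>25) & 0x7f = 23  ←

23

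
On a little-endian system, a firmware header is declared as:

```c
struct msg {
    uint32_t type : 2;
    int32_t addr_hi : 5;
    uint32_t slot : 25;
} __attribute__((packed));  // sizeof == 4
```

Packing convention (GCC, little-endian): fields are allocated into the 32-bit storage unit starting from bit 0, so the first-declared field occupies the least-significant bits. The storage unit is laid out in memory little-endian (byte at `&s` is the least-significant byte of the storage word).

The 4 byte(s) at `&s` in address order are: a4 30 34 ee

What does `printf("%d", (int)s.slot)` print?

31221857

[0]=0xa4 [1]=0x30 [2]=0x34 [3]=0xee (little-endian) → word 0xee3430a4
type [0+:2] = (word>>0) & 0x3 = 0
addr_hi [2+:5] = (word>>2) & 0x1f = 9
slot [7+:25] = (word>>7) & 0x1ffffff = 31221857  ←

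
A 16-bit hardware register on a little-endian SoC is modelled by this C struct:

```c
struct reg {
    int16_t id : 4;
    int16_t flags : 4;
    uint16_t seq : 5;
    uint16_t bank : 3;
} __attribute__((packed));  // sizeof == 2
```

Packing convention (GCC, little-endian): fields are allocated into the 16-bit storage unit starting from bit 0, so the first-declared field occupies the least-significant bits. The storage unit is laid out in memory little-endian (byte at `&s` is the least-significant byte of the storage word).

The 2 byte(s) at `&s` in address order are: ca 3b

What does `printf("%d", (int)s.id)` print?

-6

[0]=0xca [1]=0x3b (little-endian) → word 0x3bca
id:4 @ bit 0 → (0x3bca>>0)&0xf = 0xa  ←
flags:4 @ bit 4 → (0x3bca>>4)&0xf = 0xc
seq:5 @ bit 8 → (0x3bca>>8)&0x1f = 0x1b
bank:3 @ bit 13 → (0x3bca>>13)&0x7 = 0x1
id signed 4b, MSB=1: 10 - 16 = -6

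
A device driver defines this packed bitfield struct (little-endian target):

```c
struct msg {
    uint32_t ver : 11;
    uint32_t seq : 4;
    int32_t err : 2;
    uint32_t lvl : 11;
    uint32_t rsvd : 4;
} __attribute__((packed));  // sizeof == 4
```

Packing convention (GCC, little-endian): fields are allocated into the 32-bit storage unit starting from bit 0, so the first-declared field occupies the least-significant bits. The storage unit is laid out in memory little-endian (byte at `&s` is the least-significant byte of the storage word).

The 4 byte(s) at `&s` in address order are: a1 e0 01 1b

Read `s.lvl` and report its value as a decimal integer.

1408

[0]=0xa1 [1]=0xe0 [2]=0x01 [3]=0x1b (little-endian) → word 0x1b01e0a1
ver [0+:11] = (word>>0) & 0x7ff = 161
seq [11+:4] = (word>>11) & 0xf = 12
err [15+:2] = (word>>15) & 0x3 = 3
lvl [17+:11] = (word>>17) & 0x7ff = 1408  ←
rsvd [28+:4] = (word>>28) & 0xf = 1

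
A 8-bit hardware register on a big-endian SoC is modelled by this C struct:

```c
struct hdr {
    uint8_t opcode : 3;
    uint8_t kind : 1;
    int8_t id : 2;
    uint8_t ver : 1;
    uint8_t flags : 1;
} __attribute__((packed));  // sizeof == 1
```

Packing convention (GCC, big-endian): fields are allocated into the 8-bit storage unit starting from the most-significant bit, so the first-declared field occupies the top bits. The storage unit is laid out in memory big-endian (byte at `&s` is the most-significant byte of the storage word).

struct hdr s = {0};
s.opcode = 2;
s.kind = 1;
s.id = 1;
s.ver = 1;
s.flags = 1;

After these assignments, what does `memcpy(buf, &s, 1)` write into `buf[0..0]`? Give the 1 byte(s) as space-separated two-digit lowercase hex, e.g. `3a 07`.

57

[5+:3] opcode=2 & 0x7 = 0x2; word=0x40
[4+:1] kind=1 & 0x1 = 0x1; word=0x50
[2+:2] id=1 & 0x3 = 0x1; word=0x54
[1+:1] ver=1 & 0x1 = 0x1; word=0x56
[0+:1] flags=1 & 0x1 = 0x1; word=0x57
word = 0x57 → big-endian bytes:
  [0]=0x57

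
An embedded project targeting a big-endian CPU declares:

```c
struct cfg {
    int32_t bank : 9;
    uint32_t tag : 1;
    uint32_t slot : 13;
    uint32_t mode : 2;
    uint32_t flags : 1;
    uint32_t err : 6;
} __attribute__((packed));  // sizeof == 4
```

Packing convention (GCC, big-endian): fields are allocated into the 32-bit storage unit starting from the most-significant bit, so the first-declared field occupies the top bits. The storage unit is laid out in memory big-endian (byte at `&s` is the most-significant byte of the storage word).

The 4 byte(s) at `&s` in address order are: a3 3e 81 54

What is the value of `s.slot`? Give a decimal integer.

[0]=0xa3 [1]=0x3e [2]=0x81 [3]=0x54 (big-endian) → word 0xa33e8154
bank [23+:9] = (word>>23) & 0x1ff = 326
tag [22+:1] = (word>>22) & 0x1 = 0
slot [9+:13] = (word>>9) & 0x1fff = 8000  ←
mode [7+:2] = (word>>7) & 0x3 = 2
flags [6+:1] = (word>>6) & 0x1 = 1
err [0+:6] = (word>>0) & 0x3f = 20

8000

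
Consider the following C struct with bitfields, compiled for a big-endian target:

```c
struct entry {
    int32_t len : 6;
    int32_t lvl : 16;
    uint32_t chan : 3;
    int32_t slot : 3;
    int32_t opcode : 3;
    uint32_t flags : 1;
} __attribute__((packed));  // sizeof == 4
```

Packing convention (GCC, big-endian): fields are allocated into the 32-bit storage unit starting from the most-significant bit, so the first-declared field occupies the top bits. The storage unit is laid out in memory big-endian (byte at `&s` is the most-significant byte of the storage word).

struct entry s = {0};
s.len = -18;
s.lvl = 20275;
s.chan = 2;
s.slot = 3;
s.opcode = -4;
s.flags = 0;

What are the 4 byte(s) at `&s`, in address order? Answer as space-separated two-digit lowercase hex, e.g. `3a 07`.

b9 3c cd 38

len:6 = -18 → 0x2e << 26 → word 0xb8000000
lvl:16 = 20275 → 0x4f33 << 10 → word 0xb93ccc00
chan:3 = 2 → 0x2 << 7 → word 0xb93ccd00
slot:3 = 3 → 0x3 << 4 → word 0xb93ccd30
opcode:3 = -4 → 0x4 << 1 → word 0xb93ccd38
flags:1 = 0 → 0x0 << 0 → word 0xb93ccd38
word = 0xb93ccd38 → big-endian bytes:
  [0]=0xb9  [1]=0x3c  [2]=0xcd  [3]=0x38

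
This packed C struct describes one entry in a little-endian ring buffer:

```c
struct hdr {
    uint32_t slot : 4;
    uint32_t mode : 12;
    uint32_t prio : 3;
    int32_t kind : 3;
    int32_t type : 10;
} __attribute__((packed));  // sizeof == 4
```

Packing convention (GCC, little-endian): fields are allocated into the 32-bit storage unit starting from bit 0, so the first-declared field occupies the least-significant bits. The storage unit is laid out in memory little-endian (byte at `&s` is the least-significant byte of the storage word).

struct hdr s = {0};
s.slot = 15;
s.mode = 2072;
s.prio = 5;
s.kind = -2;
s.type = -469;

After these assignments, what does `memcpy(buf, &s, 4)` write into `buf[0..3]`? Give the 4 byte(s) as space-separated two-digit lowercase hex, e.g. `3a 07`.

slot (4b) val=15 bits=0xf at bit 0: 0x0000000f
mode (12b) val=2072 bits=0x818 at bit 4: 0x0000818f
prio (3b) val=5 bits=0x5 at bit 16: 0x0005818f
kind (3b) val=-2 bits=0x6 at bit 19: 0x0035818f
type (10b) val=-469 bits=0x22b at bit 22: 0x8af5818f
word = 0x8af5818f → little-endian bytes:
  [0]=0x8f  [1]=0x81  [2]=0xf5  [3]=0x8a

8f 81 f5 8a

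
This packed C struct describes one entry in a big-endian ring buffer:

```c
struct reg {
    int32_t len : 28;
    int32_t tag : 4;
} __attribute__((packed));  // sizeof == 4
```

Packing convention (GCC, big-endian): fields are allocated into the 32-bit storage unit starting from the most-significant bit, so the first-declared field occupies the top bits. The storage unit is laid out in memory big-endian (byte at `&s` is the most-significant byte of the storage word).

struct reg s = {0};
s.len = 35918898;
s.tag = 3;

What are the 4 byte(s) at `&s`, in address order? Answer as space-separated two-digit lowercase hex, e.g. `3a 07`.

22 41 43 23

[4+:28] len=35918898 & 0xfffffff = 0x2241432; word=0x22414320
[0+:4] tag=3 & 0xf = 0x3; word=0x22414323
word = 0x22414323 → big-endian bytes:
  [0]=0x22  [1]=0x41  [2]=0x43  [3]=0x23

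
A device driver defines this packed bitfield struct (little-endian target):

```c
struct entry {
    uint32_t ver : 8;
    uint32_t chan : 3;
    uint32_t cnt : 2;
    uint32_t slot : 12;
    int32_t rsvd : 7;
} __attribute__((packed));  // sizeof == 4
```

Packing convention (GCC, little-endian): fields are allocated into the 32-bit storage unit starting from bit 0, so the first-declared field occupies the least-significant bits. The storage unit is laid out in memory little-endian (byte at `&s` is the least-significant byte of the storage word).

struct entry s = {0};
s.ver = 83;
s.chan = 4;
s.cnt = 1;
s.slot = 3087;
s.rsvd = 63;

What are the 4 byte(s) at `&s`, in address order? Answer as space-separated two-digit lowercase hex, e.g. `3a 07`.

53 ec 81 7f

ver:8 = 83 → 0x53 << 0 → word 0x00000053
chan:3 = 4 → 0x4 << 8 → word 0x00000453
cnt:2 = 1 → 0x1 << 11 → word 0x00000c53
slot:12 = 3087 → 0xc0f << 13 → word 0x0181ec53
rsvd:7 = 63 → 0x3f << 25 → word 0x7f81ec53
word = 0x7f81ec53 → little-endian bytes:
  [0]=0x53  [1]=0xec  [2]=0x81  [3]=0x7f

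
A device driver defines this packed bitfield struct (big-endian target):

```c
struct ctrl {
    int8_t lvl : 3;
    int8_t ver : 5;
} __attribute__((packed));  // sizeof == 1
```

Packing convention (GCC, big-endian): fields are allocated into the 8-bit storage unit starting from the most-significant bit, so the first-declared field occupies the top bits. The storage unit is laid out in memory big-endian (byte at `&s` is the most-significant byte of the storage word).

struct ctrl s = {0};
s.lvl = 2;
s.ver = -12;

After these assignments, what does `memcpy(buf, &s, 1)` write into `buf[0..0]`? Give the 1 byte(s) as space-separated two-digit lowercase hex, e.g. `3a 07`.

[5+:3] lvl=2 & 0x7 = 0x2; word=0x40
[0+:5] ver=-12 & 0x1f = 0x14; word=0x54
word = 0x54 → big-endian bytes:
  [0]=0x54

54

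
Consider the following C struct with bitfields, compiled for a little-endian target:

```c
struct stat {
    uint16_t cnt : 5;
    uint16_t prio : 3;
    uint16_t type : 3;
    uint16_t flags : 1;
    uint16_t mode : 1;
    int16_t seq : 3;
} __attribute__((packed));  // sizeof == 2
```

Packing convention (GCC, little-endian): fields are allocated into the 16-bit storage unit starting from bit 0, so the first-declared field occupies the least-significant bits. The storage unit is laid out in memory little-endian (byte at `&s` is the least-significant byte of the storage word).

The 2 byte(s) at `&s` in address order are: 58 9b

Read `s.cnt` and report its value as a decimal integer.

24

[0]=0x58 [1]=0x9b (little-endian) → word 0x9b58
cnt [0+:5] = (word>>0) & 0x1f = 24  ←
prio [5+:3] = (word>>5) & 0x7 = 2
type [8+:3] = (word>>8) & 0x7 = 3
flags [11+:1] = (word>>11) & 0x1 = 1
mode [12+:1] = (word>>12) & 0x1 = 1
seq [13+:3] = (word>>13) & 0x7 = 4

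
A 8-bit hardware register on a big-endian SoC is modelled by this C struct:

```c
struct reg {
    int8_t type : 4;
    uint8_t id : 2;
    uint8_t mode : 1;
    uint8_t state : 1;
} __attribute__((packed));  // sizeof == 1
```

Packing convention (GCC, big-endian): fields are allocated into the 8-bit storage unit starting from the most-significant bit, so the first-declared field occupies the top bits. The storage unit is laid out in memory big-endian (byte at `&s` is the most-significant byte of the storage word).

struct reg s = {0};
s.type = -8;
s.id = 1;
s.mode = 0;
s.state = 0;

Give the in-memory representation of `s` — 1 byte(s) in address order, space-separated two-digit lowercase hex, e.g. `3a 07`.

84

type (4b) val=-8 bits=0x8 at bit 4: 0x80
id (2b) val=1 bits=0x1 at bit 2: 0x84
mode (1b) val=0 bits=0x0 at bit 1: 0x84
state (1b) val=0 bits=0x0 at bit 0: 0x84
word = 0x84 → big-endian bytes:
  [0]=0x84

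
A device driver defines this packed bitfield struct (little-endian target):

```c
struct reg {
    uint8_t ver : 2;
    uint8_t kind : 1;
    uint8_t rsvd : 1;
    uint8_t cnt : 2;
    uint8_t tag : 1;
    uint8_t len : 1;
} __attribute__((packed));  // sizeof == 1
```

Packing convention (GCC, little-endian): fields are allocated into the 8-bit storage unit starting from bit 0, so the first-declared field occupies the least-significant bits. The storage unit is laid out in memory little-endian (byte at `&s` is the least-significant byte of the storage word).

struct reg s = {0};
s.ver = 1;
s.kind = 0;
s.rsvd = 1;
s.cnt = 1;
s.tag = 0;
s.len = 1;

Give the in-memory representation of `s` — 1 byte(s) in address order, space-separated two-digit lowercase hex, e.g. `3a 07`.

99

ver (2b) val=1 bits=0x1 at bit 0: 0x01
kind (1b) val=0 bits=0x0 at bit 2: 0x01
rsvd (1b) val=1 bits=0x1 at bit 3: 0x09
cnt (2b) val=1 bits=0x1 at bit 4: 0x19
tag (1b) val=0 bits=0x0 at bit 6: 0x19
len (1b) val=1 bits=0x1 at bit 7: 0x99
word = 0x99 → little-endian bytes:
  [0]=0x99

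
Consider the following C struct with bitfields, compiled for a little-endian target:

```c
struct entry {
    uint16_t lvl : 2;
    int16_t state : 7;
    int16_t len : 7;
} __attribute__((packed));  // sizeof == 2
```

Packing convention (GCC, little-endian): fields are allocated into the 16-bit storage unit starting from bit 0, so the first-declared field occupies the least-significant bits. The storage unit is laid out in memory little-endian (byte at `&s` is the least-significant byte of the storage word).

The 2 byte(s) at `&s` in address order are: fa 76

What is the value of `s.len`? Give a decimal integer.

59

[0]=0xfa [1]=0x76 (little-endian) → word 0x76fa
lvl:2 @ bit 0 → (0x76fa>>0)&0x3 = 0x2
state:7 @ bit 2 → (0x76fa>>2)&0x7f = 0x3e
len:7 @ bit 9 → (0x76fa>>9)&0x7f = 0x3b  ←
len signed 7b, MSB=0: value = 59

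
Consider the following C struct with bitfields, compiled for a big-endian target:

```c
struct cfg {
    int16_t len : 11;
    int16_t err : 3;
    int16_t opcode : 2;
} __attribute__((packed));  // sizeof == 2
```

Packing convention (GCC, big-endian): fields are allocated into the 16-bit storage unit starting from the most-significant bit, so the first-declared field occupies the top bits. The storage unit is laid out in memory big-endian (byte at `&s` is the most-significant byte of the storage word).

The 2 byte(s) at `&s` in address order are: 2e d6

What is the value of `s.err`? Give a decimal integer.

-3

[0]=0x2e [1]=0xd6 (big-endian) → word 0x2ed6
len:11 @ bit 5 → (0x2ed6>>5)&0x7ff = 0x176
err:3 @ bit 2 → (0x2ed6>>2)&0x7 = 0x5  ←
opcode:2 @ bit 0 → (0x2ed6>>0)&0x3 = 0x2
err signed 3b, MSB=1: 5 - 8 = -3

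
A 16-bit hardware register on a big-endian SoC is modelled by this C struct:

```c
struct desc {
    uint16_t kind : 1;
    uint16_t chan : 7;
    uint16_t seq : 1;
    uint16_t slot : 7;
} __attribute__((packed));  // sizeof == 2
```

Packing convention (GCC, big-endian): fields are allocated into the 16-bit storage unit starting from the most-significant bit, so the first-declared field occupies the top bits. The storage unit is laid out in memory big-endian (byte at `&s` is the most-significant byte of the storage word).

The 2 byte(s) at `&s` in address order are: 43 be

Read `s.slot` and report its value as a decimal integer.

62

[0]=0x43 [1]=0xbe (big-endian) → word 0x43be
kind [15+:1] = (word>>15) & 0x1 = 0
chan [8+:7] = (word>>8) & 0x7f = 67
seq [7+:1] = (word>>7) & 0x1 = 1
slot [0+:7] = (word>>0) & 0x7f = 62  ←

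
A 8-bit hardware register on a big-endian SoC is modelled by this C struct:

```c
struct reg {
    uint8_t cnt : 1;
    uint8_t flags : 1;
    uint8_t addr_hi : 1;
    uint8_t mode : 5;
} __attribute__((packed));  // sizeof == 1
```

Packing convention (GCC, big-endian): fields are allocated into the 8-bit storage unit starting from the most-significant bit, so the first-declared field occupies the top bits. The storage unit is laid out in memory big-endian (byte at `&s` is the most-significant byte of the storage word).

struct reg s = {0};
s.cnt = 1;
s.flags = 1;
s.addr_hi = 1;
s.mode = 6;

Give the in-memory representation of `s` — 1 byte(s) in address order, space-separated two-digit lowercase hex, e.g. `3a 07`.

cnt:1 = 1 → 0x1 << 7 → word 0x80
flags:1 = 1 → 0x1 << 6 → word 0xc0
addr_hi:1 = 1 → 0x1 << 5 → word 0xe0
mode:5 = 6 → 0x6 << 0 → word 0xe6
word = 0xe6 → big-endian bytes:
  [0]=0xe6

e6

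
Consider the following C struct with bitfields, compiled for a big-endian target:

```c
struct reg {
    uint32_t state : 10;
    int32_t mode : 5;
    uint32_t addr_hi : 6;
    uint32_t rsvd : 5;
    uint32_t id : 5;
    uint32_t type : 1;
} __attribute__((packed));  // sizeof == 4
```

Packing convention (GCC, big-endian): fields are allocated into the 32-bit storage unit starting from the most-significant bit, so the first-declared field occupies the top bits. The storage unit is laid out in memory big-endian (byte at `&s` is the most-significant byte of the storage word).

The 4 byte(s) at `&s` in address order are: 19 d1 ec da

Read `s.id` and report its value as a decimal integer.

[0]=0x19 [1]=0xd1 [2]=0xec [3]=0xda (big-endian) → word 0x19d1ecda
state:10 @ bit 22 → (0x19d1ecda>>22)&0x3ff = 0x67
mode:5 @ bit 17 → (0x19d1ecda>>17)&0x1f = 0x8
addr_hi:6 @ bit 11 → (0x19d1ecda>>11)&0x3f = 0x3d
rsvd:5 @ bit 6 → (0x19d1ecda>>6)&0x1f = 0x13
id:5 @ bit 1 → (0x19d1ecda>>1)&0x1f = 0xd  ←
type:1 @ bit 0 → (0x19d1ecda>>0)&0x1 = 0x0

13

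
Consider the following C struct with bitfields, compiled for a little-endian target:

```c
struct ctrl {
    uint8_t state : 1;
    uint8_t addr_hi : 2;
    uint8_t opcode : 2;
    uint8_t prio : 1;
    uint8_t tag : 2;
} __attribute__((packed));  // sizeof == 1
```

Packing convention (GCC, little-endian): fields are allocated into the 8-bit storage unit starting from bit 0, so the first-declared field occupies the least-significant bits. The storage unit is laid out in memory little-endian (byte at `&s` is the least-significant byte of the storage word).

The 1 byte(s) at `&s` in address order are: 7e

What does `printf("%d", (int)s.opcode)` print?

[0]=0x7e (little-endian) → word 0x7e
state:1 @ bit 0 → (0x7e>>0)&0x1 = 0x0
addr_hi:2 @ bit 1 → (0x7e>>1)&0x3 = 0x3
opcode:2 @ bit 3 → (0x7e>>3)&0x3 = 0x3  ←
prio:1 @ bit 5 → (0x7e>>5)&0x1 = 0x1
tag:2 @ bit 6 → (0x7e>>6)&0x3 = 0x1

3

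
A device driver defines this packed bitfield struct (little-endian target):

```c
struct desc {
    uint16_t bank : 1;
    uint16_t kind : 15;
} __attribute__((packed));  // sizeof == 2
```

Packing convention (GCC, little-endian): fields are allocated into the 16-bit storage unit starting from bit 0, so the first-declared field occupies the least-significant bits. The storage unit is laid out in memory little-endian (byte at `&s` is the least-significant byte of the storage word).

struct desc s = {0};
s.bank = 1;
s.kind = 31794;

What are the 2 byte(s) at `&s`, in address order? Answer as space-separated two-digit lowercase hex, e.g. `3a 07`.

bank (1b) val=1 bits=0x1 at bit 0: 0x0001
kind (15b) val=31794 bits=0x7c32 at bit 1: 0xf865
word = 0xf865 → little-endian bytes:
  [0]=0x65  [1]=0xf8

65 f8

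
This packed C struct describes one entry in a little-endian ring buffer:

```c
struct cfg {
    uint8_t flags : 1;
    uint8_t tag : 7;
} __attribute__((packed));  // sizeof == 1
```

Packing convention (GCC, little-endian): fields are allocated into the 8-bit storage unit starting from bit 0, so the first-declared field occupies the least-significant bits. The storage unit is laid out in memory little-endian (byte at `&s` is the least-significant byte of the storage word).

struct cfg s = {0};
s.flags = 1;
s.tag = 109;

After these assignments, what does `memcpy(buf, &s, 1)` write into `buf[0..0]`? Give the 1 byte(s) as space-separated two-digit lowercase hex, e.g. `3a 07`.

flags (1b) val=1 bits=0x1 at bit 0: 0x01
tag (7b) val=109 bits=0x6d at bit 1: 0xdb
word = 0xdb → little-endian bytes:
  [0]=0xdb

db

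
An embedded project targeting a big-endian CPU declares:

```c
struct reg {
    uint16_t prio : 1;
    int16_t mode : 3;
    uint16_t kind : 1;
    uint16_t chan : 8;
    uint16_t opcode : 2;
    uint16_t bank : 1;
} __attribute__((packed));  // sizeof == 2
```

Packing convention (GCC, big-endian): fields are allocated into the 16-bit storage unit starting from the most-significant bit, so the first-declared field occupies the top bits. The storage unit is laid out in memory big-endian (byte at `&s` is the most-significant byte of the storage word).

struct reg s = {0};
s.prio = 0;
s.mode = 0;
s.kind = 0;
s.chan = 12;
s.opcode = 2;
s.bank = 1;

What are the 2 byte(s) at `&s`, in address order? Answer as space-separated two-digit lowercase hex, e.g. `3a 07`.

prio (1b) val=0 bits=0x0 at bit 15: 0x0000
mode (3b) val=0 bits=0x0 at bit 12: 0x0000
kind (1b) val=0 bits=0x0 at bit 11: 0x0000
chan (8b) val=12 bits=0xc at bit 3: 0x0060
opcode (2b) val=2 bits=0x2 at bit 1: 0x0064
bank (1b) val=1 bits=0x1 at bit 0: 0x0065
word = 0x0065 → big-endian bytes:
  [0]=0x00  [1]=0x65

00 65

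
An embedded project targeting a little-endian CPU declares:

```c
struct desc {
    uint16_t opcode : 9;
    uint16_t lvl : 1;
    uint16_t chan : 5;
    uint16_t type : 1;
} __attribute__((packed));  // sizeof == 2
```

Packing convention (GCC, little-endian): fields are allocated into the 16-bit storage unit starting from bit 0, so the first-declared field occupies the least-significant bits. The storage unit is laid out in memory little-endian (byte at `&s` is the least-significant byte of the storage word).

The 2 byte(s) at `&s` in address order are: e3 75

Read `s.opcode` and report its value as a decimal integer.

483

[0]=0xe3 [1]=0x75 (little-endian) → word 0x75e3
opcode [0+:9] = (word>>0) & 0x1ff = 483  ←
lvl [9+:1] = (word>>9) & 0x1 = 0
chan [10+:5] = (word>>10) & 0x1f = 29
type [15+:1] = (word>>15) & 0x1 = 0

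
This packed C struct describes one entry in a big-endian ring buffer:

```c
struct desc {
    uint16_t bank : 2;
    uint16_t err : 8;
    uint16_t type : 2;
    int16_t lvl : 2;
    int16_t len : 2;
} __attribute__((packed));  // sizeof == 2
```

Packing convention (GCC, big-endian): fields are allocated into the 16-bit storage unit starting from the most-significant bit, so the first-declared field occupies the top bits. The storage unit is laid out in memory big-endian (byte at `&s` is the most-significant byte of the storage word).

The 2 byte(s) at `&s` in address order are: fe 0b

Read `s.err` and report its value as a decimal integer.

248

[0]=0xfe [1]=0x0b (big-endian) → word 0xfe0b
bank:2 @ bit 14 → (0xfe0b>>14)&0x3 = 0x3
err:8 @ bit 6 → (0xfe0b>>6)&0xff = 0xf8  ←
type:2 @ bit 4 → (0xfe0b>>4)&0x3 = 0x0
lvl:2 @ bit 2 → (0xfe0b>>2)&0x3 = 0x2
len:2 @ bit 0 → (0xfe0b>>0)&0x3 = 0x3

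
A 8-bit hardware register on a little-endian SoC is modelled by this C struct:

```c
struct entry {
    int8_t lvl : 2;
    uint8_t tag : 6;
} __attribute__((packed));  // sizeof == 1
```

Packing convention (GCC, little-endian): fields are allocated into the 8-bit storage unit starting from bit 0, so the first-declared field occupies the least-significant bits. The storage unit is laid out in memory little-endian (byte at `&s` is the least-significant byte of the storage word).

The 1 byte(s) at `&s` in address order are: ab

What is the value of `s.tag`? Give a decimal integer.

42

[0]=0xab (little-endian) → word 0xab
lvl [0+:2] = (word>>0) & 0x3 = 3
tag [2+:6] = (word>>2) & 0x3f = 42  ←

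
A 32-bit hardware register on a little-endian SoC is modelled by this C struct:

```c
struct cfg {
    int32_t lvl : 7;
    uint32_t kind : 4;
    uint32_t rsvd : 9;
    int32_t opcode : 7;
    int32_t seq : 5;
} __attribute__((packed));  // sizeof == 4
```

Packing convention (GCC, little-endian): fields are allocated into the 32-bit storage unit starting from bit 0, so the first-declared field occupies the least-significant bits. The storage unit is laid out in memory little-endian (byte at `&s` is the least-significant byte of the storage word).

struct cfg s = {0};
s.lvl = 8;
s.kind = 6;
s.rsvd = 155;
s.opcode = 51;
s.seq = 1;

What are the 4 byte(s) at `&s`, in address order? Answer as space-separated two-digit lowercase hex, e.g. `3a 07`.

lvl:7 = 8 → 0x8 << 0 → word 0x00000008
kind:4 = 6 → 0x6 << 7 → word 0x00000308
rsvd:9 = 155 → 0x9b << 11 → word 0x0004db08
opcode:7 = 51 → 0x33 << 20 → word 0x0334db08
seq:5 = 1 → 0x1 << 27 → word 0x0b34db08
word = 0x0b34db08 → little-endian bytes:
  [0]=0x08  [1]=0xdb  [2]=0x34  [3]=0x0b

08 db 34 0b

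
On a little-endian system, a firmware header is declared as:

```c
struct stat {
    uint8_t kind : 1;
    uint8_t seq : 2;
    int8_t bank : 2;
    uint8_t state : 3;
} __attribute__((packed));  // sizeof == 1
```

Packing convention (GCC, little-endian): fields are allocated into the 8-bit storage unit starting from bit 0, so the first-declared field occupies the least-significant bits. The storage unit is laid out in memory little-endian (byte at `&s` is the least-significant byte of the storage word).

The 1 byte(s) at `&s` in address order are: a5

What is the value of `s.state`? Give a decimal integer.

[0]=0xa5 (little-endian) → word 0xa5
kind [0+:1] = (word>>0) & 0x1 = 1
seq [1+:2] = (word>>1) & 0x3 = 2
bank [3+:2] = (word>>3) & 0x3 = 0
state [5+:3] = (word>>5) & 0x7 = 5  ←

5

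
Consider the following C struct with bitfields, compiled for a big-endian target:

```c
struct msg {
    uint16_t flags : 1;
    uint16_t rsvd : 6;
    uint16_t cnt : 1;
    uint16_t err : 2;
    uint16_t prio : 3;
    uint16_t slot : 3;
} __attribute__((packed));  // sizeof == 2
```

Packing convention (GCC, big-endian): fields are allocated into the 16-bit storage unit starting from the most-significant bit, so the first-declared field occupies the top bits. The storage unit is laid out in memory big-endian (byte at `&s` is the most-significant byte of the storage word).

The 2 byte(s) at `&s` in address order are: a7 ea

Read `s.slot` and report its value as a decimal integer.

2

[0]=0xa7 [1]=0xea (big-endian) → word 0xa7ea
flags:1 @ bit 15 → (0xa7ea>>15)&0x1 = 0x1
rsvd:6 @ bit 9 → (0xa7ea>>9)&0x3f = 0x13
cnt:1 @ bit 8 → (0xa7ea>>8)&0x1 = 0x1
err:2 @ bit 6 → (0xa7ea>>6)&0x3 = 0x3
prio:3 @ bit 3 → (0xa7ea>>3)&0x7 = 0x5
slot:3 @ bit 0 → (0xa7ea>>0)&0x7 = 0x2  ←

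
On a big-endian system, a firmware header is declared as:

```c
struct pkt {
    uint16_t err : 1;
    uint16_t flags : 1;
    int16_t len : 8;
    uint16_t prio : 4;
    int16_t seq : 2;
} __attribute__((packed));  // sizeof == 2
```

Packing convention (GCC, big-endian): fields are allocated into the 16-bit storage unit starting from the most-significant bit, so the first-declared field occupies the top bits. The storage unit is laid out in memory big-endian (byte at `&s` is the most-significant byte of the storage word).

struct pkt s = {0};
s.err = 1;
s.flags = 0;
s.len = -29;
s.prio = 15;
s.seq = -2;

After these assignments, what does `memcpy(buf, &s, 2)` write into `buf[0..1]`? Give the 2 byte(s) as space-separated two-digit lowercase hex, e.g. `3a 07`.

b8 fe

[15+:1] err=1 & 0x1 = 0x1; word=0x8000
[14+:1] flags=0 & 0x1 = 0x0; word=0x8000
[6+:8] len=-29 & 0xff = 0xe3; word=0xb8c0
[2+:4] prio=15 & 0xf = 0xf; word=0xb8fc
[0+:2] seq=-2 & 0x3 = 0x2; word=0xb8fe
word = 0xb8fe → big-endian bytes:
  [0]=0xb8  [1]=0xfe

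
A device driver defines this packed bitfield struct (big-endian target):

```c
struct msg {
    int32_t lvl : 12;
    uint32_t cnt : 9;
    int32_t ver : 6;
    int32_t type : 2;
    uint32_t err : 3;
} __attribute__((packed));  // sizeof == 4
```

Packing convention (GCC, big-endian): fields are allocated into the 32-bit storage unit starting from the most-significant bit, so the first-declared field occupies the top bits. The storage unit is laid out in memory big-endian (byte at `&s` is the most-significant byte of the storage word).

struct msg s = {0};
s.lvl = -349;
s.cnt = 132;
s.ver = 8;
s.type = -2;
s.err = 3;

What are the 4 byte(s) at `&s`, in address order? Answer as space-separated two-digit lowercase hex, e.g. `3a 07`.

lvl (12b) val=-349 bits=0xea3 at bit 20: 0xea300000
cnt (9b) val=132 bits=0x84 at bit 11: 0xea342000
ver (6b) val=8 bits=0x8 at bit 5: 0xea342100
type (2b) val=-2 bits=0x2 at bit 3: 0xea342110
err (3b) val=3 bits=0x3 at bit 0: 0xea342113
word = 0xea342113 → big-endian bytes:
  [0]=0xea  [1]=0x34  [2]=0x21  [3]=0x13

ea 34 21 13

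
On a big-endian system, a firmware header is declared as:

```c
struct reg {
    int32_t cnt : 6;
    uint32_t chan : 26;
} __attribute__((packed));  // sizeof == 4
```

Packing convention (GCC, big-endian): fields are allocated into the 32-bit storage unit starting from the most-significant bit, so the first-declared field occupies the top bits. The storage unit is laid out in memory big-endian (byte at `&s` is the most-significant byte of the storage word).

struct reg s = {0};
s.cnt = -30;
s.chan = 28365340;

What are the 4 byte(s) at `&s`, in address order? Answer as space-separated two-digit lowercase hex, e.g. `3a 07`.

89 b0 d2 1c

cnt:6 = -30 → 0x22 << 26 → word 0x88000000
chan:26 = 28365340 → 0x1b0d21c << 0 → word 0x89b0d21c
word = 0x89b0d21c → big-endian bytes:
  [0]=0x89  [1]=0xb0  [2]=0xd2  [3]=0x1c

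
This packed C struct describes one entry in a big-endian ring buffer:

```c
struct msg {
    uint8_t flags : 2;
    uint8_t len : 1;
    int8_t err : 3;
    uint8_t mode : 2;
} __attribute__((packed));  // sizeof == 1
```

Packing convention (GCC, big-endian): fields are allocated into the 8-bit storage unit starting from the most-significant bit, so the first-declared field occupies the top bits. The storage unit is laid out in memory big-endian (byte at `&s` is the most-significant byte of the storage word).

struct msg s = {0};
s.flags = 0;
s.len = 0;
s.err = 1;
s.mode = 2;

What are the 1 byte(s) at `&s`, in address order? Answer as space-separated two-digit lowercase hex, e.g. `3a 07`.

flags (2b) val=0 bits=0x0 at bit 6: 0x00
len (1b) val=0 bits=0x0 at bit 5: 0x00
err (3b) val=1 bits=0x1 at bit 2: 0x04
mode (2b) val=2 bits=0x2 at bit 0: 0x06
word = 0x06 → big-endian bytes:
  [0]=0x06

06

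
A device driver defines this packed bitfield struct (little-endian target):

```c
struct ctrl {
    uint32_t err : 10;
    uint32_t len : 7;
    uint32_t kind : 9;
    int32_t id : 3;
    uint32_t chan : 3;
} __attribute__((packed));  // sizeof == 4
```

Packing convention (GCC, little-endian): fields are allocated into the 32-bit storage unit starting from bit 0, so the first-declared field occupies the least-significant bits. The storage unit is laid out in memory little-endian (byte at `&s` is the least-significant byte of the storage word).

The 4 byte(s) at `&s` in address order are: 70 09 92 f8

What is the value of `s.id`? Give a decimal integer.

[0]=0x70 [1]=0x09 [2]=0x92 [3]=0xf8 (little-endian) → word 0xf8920970
err [0+:10] = (word>>0) & 0x3ff = 368
len [10+:7] = (word>>10) & 0x7f = 2
kind [17+:9] = (word>>17) & 0x1ff = 73
id [26+:3] = (word>>26) & 0x7 = 6  ←
chan [29+:3] = (word>>29) & 0x7 = 7
id signed 3b, MSB=1: 6 - 8 = -2

-2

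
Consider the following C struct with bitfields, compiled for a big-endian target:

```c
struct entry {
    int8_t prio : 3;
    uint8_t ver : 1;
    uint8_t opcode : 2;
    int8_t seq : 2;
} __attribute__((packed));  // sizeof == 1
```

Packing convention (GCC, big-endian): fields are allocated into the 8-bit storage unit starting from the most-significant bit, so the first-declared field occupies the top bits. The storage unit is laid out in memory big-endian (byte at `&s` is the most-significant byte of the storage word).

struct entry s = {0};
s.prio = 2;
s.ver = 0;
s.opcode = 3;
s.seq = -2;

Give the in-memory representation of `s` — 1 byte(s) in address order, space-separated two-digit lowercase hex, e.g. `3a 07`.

4e

prio:3 = 2 → 0x2 << 5 → word 0x40
ver:1 = 0 → 0x0 << 4 → word 0x40
opcode:2 = 3 → 0x3 << 2 → word 0x4c
seq:2 = -2 → 0x2 << 0 → word 0x4e
word = 0x4e → big-endian bytes:
  [0]=0x4e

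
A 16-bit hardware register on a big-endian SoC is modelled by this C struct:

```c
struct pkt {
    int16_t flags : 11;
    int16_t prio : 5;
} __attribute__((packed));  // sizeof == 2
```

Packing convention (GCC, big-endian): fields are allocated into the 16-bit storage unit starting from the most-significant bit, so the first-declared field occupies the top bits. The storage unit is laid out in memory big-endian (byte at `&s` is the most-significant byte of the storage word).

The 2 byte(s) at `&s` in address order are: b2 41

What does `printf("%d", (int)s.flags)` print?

-622

[0]=0xb2 [1]=0x41 (big-endian) → word 0xb241
flags:11 @ bit 5 → (0xb241>>5)&0x7ff = 0x592  ←
prio:5 @ bit 0 → (0xb241>>0)&0x1f = 0x1
flags signed 11b, MSB=1: 1426 - 2048 = -622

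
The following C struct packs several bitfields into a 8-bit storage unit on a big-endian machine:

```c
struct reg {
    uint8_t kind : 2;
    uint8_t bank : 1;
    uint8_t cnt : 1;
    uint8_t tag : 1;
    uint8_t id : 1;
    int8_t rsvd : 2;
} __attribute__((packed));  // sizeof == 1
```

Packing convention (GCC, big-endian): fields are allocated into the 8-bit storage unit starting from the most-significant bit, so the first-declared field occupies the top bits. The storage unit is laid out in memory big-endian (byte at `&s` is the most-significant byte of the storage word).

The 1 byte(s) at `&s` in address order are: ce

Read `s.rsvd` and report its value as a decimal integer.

[0]=0xce (big-endian) → word 0xce
kind [6+:2] = (word>>6) & 0x3 = 3
bank [5+:1] = (word>>5) & 0x1 = 0
cnt [4+:1] = (word>>4) & 0x1 = 0
tag [3+:1] = (word>>3) & 0x1 = 1
id [2+:1] = (word>>2) & 0x1 = 1
rsvd [0+:2] = (word>>0) & 0x3 = 2  ←
rsvd signed 2b, MSB=1: 2 - 4 = -2

-2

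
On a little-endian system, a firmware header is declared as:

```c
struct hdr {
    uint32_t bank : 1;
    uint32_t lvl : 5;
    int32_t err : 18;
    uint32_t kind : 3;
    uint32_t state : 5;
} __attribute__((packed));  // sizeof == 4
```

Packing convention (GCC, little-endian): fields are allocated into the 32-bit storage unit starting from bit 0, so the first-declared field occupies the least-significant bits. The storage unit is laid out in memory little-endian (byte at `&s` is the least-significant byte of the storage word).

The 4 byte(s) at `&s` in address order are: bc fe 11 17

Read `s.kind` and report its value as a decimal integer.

7

[0]=0xbc [1]=0xfe [2]=0x11 [3]=0x17 (little-endian) → word 0x1711febc
bank [0+:1] = (word>>0) & 0x1 = 0
lvl [1+:5] = (word>>1) & 0x1f = 30
err [6+:18] = (word>>6) & 0x3ffff = 18426
kind [24+:3] = (word>>24) & 0x7 = 7  ←
state [27+:5] = (word>>27) & 0x1f = 2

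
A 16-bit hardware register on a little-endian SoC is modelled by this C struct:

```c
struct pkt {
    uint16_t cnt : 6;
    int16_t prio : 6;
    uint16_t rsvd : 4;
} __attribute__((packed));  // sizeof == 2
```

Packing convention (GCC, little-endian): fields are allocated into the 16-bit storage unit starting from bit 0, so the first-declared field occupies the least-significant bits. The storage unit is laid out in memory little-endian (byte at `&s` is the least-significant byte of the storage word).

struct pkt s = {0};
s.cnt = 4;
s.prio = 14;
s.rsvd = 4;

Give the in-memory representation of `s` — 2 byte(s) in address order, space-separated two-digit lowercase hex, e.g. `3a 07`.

cnt:6 = 4 → 0x4 << 0 → word 0x0004
prio:6 = 14 → 0xe << 6 → word 0x0384
rsvd:4 = 4 → 0x4 << 12 → word 0x4384
word = 0x4384 → little-endian bytes:
  [0]=0x84  [1]=0x43

84 43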